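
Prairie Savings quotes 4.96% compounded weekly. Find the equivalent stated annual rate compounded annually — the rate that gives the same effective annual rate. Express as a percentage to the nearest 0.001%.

5.083%

EAR = (1 + 0.0496/52)^52 − 1 = 0.050826.
Compounded annually, the equivalent nominal rate is the EAR itself: 5.083%.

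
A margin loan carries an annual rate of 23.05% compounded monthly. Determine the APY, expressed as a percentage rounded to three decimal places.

25.648%

EAR = (1 + 0.2305/12)^12 − 1.
= (1 + 0.019208)^12 − 1 = 1.256480 − 1 = 25.648%.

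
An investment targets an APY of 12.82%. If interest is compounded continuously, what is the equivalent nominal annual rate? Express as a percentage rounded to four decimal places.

12.0623%

Continuous: nominal r satisfies e^r − 1 = 0.1282.
r = ln(1 + 0.1282) = ln(1.1282) = 0.120623 = 12.0623%.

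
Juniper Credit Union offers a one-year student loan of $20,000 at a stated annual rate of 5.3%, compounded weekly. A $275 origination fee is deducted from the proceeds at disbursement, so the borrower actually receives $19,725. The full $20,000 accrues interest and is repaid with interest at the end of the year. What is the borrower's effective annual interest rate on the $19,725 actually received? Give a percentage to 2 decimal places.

Amount owed after one year: 20,000 × (1 + 0.053/52)^52 = 20,000 × 1.054401 = $21,088.02.
Effective rate on net proceeds: 21,088.02 / 19,725 − 1 = 0.069101 = 6.91%.

6.91%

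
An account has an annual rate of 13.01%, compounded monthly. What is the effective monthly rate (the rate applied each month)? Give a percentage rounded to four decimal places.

With a nominal annual rate compounded monthly, the periodic rate is the nominal rate divided by 12.
i = 0.1301 / 12 = 0.0108417 = 1.0842%.

1.0842%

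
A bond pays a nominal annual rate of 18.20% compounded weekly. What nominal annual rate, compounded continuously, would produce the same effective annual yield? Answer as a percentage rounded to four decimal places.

18.1682%

EAR = (1 + 0.1820/52)^52 − 1 = 0.199233.
Equivalent continuous rate: r = ln(1 + 0.199233) = 0.181682 = 18.1682%.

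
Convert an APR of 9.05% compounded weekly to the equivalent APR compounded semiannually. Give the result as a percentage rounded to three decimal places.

EAR = (1 + 0.0905/52)^52 − 1 = 0.094635.
Solve (1 + r/2)^2 = 1.094635: r/2 = 1.094635^(1/2) − 1 = 0.046248, so r = 0.092496 = 9.250%.

9.250%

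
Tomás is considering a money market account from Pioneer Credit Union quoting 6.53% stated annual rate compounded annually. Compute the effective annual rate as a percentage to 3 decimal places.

Annual compounding means the effective rate equals the nominal rate: 6.530%.

6.530%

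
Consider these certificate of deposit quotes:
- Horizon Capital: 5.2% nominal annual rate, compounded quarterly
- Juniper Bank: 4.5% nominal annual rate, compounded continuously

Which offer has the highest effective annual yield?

Horizon Capital: (1 + 0.052/4)^4 − 1 = 5.302%
Juniper Bank: e^0.045 − 1 = 4.603%
The highest effective annual rate is Horizon Capital at 5.302%.

Horizon Capital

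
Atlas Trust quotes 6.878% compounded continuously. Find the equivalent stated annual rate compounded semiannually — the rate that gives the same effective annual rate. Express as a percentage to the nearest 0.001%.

EAR under continuous compounding: e^0.06878 − 1 = 0.071201.
Solve (1 + r/2)^2 = 1.071201: r/2 = 1.071201^(1/2) − 1 = 0.034988, so r = 0.069976 = 6.998%.

6.998%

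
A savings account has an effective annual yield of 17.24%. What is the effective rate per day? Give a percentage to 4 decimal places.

0.0436%

The per-day rate i satisfies (1 + i)^365 = 1 + 0.1724.
i = 1.1724^(1/365) − 1 = 0.0004359 = 0.0436%.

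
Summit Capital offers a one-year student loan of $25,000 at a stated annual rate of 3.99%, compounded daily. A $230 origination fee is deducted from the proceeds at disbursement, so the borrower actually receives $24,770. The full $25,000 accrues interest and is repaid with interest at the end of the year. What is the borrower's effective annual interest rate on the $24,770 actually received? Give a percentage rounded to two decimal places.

5.04%

Amount owed after one year: 25,000 × (1 + 0.0399/365)^365 = 25,000 × 1.040704 = $26,017.61.
Effective rate on net proceeds: 26,017.61 / 24,770 − 1 = 0.050368 = 5.04%.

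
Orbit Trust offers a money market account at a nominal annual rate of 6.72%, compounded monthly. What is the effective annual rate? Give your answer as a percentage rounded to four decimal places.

EAR = (1 + 0.0672/12)^12 − 1.
= 1.069309 − 1 = 6.9309%.

6.9309%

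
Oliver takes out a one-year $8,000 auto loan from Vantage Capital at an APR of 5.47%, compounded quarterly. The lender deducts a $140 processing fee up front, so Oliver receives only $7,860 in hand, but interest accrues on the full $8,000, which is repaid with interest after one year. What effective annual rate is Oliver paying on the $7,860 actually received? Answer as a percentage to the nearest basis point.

7.46%

Amount owed after one year: 8,000 × (1 + 0.0547/4)^4 = 8,000 × 1.055832 = $8,446.66.
Effective rate on net proceeds: 8,446.66 / 7,860 − 1 = 0.074638 = 7.46%.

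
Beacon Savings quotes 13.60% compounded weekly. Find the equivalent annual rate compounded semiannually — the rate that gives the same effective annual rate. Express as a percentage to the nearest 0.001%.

14.054%

EAR = (1 + 0.1360/52)^52 − 1 = 0.145479.
Solve (1 + r/2)^2 = 1.145479: r/2 = 1.145479^(1/2) − 1 = 0.070270, so r = 0.140541 = 14.054%.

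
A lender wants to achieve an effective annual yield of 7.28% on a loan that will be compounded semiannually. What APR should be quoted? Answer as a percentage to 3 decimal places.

(1 + r/2)^2 − 1 = 0.0728, so 1 + r/2 = 1.0728^(1/2).
r/2 = 0.035761, so r = 0.071521 = 7.152%.

7.152%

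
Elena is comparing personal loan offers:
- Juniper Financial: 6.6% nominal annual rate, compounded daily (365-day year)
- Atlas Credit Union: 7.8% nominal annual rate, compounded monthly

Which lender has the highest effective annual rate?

Juniper Financial: (1 + 0.066/365)^365 − 1 = 6.822%
Atlas Credit Union: (1 + 0.078/12)^12 − 1 = 8.085%
The highest effective annual rate is Atlas Credit Union at 8.085%.

Atlas Credit Union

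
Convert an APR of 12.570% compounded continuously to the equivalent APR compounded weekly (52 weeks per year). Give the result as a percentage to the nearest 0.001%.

EAR under continuous compounding: e^0.12570 − 1 = 0.133942.
Solve (1 + r/52)^52 = 1.133942: r/52 = 1.133942^(1/52) − 1 = 0.002420, so r = 0.125852 = 12.585%.

12.585%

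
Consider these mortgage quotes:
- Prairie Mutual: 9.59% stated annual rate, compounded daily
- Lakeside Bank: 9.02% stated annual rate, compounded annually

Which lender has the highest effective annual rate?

Prairie Mutual: (1 + 0.0959/365)^365 − 1 = 10.064%
Lakeside Bank: compounded annually, EAR = 9.020%
The highest effective annual rate is Prairie Mutual at 10.064%.

Prairie Mutual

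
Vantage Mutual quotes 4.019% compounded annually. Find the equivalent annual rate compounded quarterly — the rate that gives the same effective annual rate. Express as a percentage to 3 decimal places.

Compounded annually, EAR = nominal = 0.040190.
Solve (1 + r/4)^4 = 1.040190: r/4 = 1.040190^(1/4) − 1 = 0.009900, so r = 0.039598 = 3.960%.

3.960%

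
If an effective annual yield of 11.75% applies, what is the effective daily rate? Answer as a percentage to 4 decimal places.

0.0304%

The per-day rate i satisfies (1 + i)^365 = 1 + 0.1175.
i = 1.1175^(1/365) − 1 = 0.0003044 = 0.0304%.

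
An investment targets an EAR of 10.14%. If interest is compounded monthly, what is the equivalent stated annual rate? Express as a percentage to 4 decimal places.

(1 + r/12)^12 − 1 = 0.1014, so 1 + r/12 = 1.1014^(1/12).
r/12 = 0.008081, so r = 0.096972 = 9.6972%.

9.6972%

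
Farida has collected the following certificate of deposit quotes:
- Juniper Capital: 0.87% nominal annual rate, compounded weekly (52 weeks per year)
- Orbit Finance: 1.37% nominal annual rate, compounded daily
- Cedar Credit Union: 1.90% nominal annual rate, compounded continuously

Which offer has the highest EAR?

Juniper Capital: (1 + 0.0087/52)^52 − 1 = 0.874%
Orbit Finance: (1 + 0.0137/365)^365 − 1 = 1.379%
Cedar Credit Union: e^0.0190 − 1 = 1.918%
The highest effective annual rate is Cedar Credit Union at 1.918%.

Cedar Credit Union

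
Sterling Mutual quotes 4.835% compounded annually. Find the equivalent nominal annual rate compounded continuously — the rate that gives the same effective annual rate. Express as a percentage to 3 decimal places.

Compounded annually, EAR = nominal = 0.048350.
Equivalent continuous rate: r = ln(1 + 0.048350) = 0.047217 = 4.722%.

4.722%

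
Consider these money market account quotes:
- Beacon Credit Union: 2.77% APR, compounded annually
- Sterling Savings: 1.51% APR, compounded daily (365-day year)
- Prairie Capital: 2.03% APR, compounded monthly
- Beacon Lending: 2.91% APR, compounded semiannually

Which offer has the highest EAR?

Beacon Lending

Beacon Credit Union: compounded annually, EAR = 2.770%
Sterling Savings: (1 + 0.0151/365)^365 − 1 = 1.521%
Prairie Capital: (1 + 0.0203/12)^12 − 1 = 2.049%
Beacon Lending: (1 + 0.0291/2)^2 − 1 = 2.931%
The highest effective annual rate is Beacon Lending at 2.931%.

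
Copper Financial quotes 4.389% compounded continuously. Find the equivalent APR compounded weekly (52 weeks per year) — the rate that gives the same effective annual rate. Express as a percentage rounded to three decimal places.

EAR under continuous compounding: e^0.04389 − 1 = 0.044867.
Solve (1 + r/52)^52 = 1.044867: r/52 = 1.044867^(1/52) − 1 = 0.000844, so r = 0.043909 = 4.391%.

4.391%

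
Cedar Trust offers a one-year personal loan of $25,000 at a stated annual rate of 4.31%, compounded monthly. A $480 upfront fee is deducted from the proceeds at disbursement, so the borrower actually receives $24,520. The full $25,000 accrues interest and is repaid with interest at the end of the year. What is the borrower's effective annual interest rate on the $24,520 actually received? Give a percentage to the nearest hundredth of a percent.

Amount owed after one year: 25,000 × (1 + 0.0431/12)^12 = 25,000 × 1.043962 = $26,099.04.
Effective rate on net proceeds: 26,099.04 / 24,520 − 1 = 0.064398 = 6.44%.

6.44%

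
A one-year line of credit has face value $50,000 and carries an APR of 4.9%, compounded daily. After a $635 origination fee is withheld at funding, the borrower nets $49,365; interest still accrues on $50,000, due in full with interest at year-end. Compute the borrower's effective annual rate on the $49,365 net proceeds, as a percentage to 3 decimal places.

6.373%

Amount owed after one year: 50,000 × (1 + 0.049/365)^365 = 50,000 × 1.050217 = $52,510.84.
Effective rate on net proceeds: 52,510.84 / 49,365 − 1 = 0.063726 = 6.373%.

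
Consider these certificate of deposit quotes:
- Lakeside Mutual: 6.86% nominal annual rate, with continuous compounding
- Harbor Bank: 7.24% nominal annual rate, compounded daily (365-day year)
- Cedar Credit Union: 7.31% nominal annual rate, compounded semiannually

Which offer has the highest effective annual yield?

Lakeside Mutual: e^0.0686 − 1 = 7.101%
Harbor Bank: (1 + 0.0724/365)^365 − 1 = 7.508%
Cedar Credit Union: (1 + 0.0731/2)^2 − 1 = 7.444%
The highest effective annual rate is Harbor Bank at 7.508%.

Harbor Bank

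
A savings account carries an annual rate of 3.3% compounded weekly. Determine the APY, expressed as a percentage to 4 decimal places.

3.3540%

EAR = (1 + 0.033/52)^52 − 1.
= (1 + 0.000635)^52 − 1 = 1.033540 − 1 = 3.3540%.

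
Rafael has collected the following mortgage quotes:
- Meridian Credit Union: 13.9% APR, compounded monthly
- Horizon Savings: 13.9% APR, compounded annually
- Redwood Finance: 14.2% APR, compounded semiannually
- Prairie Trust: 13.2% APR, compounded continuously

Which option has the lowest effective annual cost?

Meridian Credit Union: (1 + 0.139/12)^12 − 1 = 14.821%
Horizon Savings: compounded annually, EAR = 13.900%
Redwood Finance: (1 + 0.142/2)^2 − 1 = 14.704%
Prairie Trust: e^0.132 − 1 = 14.111%
The lowest effective annual rate is Horizon Savings at 13.900%.

Horizon Savings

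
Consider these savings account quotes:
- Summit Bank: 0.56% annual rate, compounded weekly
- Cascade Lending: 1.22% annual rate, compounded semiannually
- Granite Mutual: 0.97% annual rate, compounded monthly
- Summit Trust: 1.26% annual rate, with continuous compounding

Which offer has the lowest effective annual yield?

Summit Bank: (1 + 0.0056/52)^52 − 1 = 0.562%
Cascade Lending: (1 + 0.0122/2)^2 − 1 = 1.224%
Granite Mutual: (1 + 0.0097/12)^12 − 1 = 0.974%
Summit Trust: e^0.0126 − 1 = 1.268%
The lowest effective annual rate is Summit Bank at 0.562%.

Summit Bank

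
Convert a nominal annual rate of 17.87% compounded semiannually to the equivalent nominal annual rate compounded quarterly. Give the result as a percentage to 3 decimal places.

EAR = (1 + 0.1787/2)^2 − 1 = 0.186683.
Solve (1 + r/4)^4 = 1.186683: r/4 = 1.186683^(1/4) − 1 = 0.043719, so r = 0.174877 = 17.488%.

17.488%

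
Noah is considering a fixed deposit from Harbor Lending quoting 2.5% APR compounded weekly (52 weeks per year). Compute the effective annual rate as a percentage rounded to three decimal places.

2.531%

EAR = (1 + 0.025/52)^52 − 1.
= 1.025309 − 1 = 2.531%.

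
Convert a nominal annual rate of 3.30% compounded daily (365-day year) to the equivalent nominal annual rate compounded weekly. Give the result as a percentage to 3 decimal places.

EAR = (1 + 0.0330/365)^365 − 1 = 0.033549.
Solve (1 + r/52)^52 = 1.033549: r/52 = 1.033549^(1/52) − 1 = 0.000635, so r = 0.033009 = 3.301%.

3.301%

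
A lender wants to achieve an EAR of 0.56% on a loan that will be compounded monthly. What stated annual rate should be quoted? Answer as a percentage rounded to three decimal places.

0.559%

(1 + r/12)^12 − 1 = 0.0056, so 1 + r/12 = 1.0056^(1/12).
r/12 = 0.000465, so r = 0.005586 = 0.559%.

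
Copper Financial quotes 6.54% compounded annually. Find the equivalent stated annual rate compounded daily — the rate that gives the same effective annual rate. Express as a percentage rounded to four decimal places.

6.3356%

Compounded annually, EAR = nominal = 0.065400.
Solve (1 + r/365)^365 = 1.065400: r/365 = 1.065400^(1/365) − 1 = 0.000174, so r = 0.063356 = 6.3356%.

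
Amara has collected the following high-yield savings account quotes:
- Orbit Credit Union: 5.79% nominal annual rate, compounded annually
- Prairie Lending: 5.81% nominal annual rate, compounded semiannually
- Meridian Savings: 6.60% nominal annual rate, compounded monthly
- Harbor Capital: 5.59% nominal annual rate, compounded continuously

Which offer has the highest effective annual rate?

Meridian Savings

Orbit Credit Union: compounded annually, EAR = 5.790%
Prairie Lending: (1 + 0.0581/2)^2 − 1 = 5.894%
Meridian Savings: (1 + 0.0660/12)^12 − 1 = 6.803%
Harbor Capital: e^0.0559 − 1 = 5.749%
The highest effective annual rate is Meridian Savings at 6.803%.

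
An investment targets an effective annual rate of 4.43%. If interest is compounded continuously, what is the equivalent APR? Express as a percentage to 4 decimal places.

Continuous: nominal r satisfies e^r − 1 = 0.0443.
r = ln(1 + 0.0443) = ln(1.0443) = 0.043347 = 4.3347%.

4.3347%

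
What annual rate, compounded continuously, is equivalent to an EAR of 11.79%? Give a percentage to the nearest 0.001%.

11.145%

Continuous: nominal r satisfies e^r − 1 = 0.1179.
r = ln(1 + 0.1179) = ln(1.1179) = 0.111452 = 11.145%.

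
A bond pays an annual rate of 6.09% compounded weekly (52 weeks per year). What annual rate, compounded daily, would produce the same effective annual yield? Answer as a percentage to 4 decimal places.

6.0869%

EAR = (1 + 0.0609/52)^52 − 1 = 0.062755.
Solve (1 + r/365)^365 = 1.062755: r/365 = 1.062755^(1/365) − 1 = 0.000167, so r = 0.060869 = 6.0869%.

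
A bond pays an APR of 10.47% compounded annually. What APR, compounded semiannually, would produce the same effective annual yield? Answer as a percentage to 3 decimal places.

Compounded annually, EAR = nominal = 0.104700.
Solve (1 + r/2)^2 = 1.104700: r/2 = 1.104700^(1/2) − 1 = 0.051047, so r = 0.102094 = 10.209%.

10.209%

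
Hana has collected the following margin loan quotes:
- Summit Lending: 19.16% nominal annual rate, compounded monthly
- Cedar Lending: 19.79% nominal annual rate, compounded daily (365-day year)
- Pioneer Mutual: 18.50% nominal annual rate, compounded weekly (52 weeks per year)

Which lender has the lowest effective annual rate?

Summit Lending: (1 + 0.1916/12)^12 − 1 = 20.935%
Cedar Lending: (1 + 0.1979/365)^365 − 1 = 21.878%
Pioneer Mutual: (1 + 0.1850/52)^52 − 1 = 20.282%
The lowest effective annual rate is Pioneer Mutual at 20.282%.

Pioneer Mutual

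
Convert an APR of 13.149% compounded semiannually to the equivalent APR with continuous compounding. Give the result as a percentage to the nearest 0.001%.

12.735%

EAR = (1 + 0.13149/2)^2 − 1 = 0.135812.
Equivalent continuous rate: r = ln(1 + 0.135812) = 0.127348 = 12.735%.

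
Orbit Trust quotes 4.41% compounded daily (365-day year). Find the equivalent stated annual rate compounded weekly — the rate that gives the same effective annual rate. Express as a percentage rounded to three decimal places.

4.412%

EAR = (1 + 0.0441/365)^365 − 1 = 0.045084.
Solve (1 + r/52)^52 = 1.045084: r/52 = 1.045084^(1/52) − 1 = 0.000848, so r = 0.044116 = 4.412%.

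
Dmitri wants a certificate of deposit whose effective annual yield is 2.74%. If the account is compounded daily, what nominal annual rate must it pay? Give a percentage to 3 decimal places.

(1 + r/365)^365 − 1 = 0.0274, so 1 + r/365 = 1.0274^(1/365).
r/365 = 0.000074, so r = 0.027032 = 2.703%.

2.703%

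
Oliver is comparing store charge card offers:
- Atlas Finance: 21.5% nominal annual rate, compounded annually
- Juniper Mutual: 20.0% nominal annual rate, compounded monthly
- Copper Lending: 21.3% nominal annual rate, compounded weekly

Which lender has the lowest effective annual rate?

Atlas Finance

Atlas Finance: compounded annually, EAR = 21.500%
Juniper Mutual: (1 + 0.200/12)^12 − 1 = 21.939%
Copper Lending: (1 + 0.213/52)^52 − 1 = 23.685%
The lowest effective annual rate is Atlas Finance at 21.500%.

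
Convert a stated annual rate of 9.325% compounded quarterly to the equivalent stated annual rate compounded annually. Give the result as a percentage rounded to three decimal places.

9.656%

EAR = (1 + 0.09325/4)^4 − 1 = 0.096562.
Compounded annually, the equivalent nominal rate is the EAR itself: 9.656%.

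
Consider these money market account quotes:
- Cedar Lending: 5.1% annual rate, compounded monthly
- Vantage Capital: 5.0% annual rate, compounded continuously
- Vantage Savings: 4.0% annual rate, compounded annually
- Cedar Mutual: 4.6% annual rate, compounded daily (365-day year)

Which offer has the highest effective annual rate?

Cedar Lending: (1 + 0.051/12)^12 − 1 = 5.221%
Vantage Capital: e^0.050 − 1 = 5.127%
Vantage Savings: compounded annually, EAR = 4.000%
Cedar Mutual: (1 + 0.046/365)^365 − 1 = 4.707%
The highest effective annual rate is Cedar Lending at 5.221%.

Cedar Lending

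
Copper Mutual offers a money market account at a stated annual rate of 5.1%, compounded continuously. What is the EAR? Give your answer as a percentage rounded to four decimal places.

With continuous compounding, EAR = e^0.051 − 1.
e^0.051 = 1.052323, so EAR = 0.052323 = 5.2323%.

5.2323%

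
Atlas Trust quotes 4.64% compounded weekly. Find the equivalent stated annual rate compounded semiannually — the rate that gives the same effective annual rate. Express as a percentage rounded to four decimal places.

4.6921%

EAR = (1 + 0.0464/52)^52 − 1 = 0.047472.
Solve (1 + r/2)^2 = 1.047472: r/2 = 1.047472^(1/2) − 1 = 0.023461, so r = 0.046921 = 4.6921%.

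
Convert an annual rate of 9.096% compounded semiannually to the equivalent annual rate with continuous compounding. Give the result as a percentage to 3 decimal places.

EAR = (1 + 0.09096/2)^2 − 1 = 0.093028.
Equivalent continuous rate: r = ln(1 + 0.093028) = 0.088952 = 8.895%.

8.895%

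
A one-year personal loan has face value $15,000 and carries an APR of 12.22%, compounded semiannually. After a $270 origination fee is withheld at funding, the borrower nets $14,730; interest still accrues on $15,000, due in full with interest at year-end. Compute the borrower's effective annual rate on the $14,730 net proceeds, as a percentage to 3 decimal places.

14.657%

Amount owed after one year: 15,000 × (1 + 0.1222/2)^2 = 15,000 × 1.125933 = $16,889.00.
Effective rate on net proceeds: 16,889.00 / 14,730 − 1 = 0.146571 = 14.657%.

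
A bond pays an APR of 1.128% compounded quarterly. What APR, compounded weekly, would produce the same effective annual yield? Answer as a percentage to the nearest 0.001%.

1.127%

EAR = (1 + 0.01128/4)^4 − 1 = 0.011328.
Solve (1 + r/52)^52 = 1.011328: r/52 = 1.011328^(1/52) − 1 = 0.000217, so r = 0.011265 = 1.127%.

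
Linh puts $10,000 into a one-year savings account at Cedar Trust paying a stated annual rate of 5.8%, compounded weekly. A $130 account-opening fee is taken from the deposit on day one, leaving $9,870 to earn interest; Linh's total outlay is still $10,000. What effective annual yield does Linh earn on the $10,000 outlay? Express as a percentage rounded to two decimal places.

4.59%

Value after one year: 9,870 × (1 + 0.058/52)^52 = 9,870 × 1.059681 = $10,459.05.
Effective yield on the $10,000 outlay: 10,459.05 / 10,000 − 1 = 0.045905 = 4.59%.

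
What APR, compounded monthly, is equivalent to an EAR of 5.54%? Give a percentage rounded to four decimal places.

(1 + r/12)^12 − 1 = 0.0554, so 1 + r/12 = 1.0554^(1/12).
r/12 = 0.004503, so r = 0.054041 = 5.4041%.

5.4041%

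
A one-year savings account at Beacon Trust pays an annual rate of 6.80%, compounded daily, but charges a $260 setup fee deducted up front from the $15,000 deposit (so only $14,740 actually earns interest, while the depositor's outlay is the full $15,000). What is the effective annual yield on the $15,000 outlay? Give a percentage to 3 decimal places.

Value after one year: 14,740 × (1 + 0.0680/365)^365 = 14,740 × 1.070359 = $15,777.08.
Effective yield on the $15,000 outlay: 15,777.08 / 15,000 − 1 = 0.051806 = 5.181%.

5.181%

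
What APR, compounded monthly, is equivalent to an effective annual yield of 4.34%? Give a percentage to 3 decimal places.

(1 + r/12)^12 − 1 = 0.0434, so 1 + r/12 = 1.0434^(1/12).
r/12 = 0.003547, so r = 0.042560 = 4.256%.

4.256%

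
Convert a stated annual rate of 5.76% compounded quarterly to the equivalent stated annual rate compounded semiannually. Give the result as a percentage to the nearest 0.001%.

5.801%

EAR = (1 + 0.0576/4)^4 − 1 = 0.058856.
Solve (1 + r/2)^2 = 1.058856: r/2 = 1.058856^(1/2) − 1 = 0.029007, so r = 0.058015 = 5.801%.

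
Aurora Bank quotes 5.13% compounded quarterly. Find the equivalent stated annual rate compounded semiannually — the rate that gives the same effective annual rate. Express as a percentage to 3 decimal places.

EAR = (1 + 0.0513/4)^4 − 1 = 0.052295.
Solve (1 + r/2)^2 = 1.052295: r/2 = 1.052295^(1/2) − 1 = 0.025814, so r = 0.051629 = 5.163%.

5.163%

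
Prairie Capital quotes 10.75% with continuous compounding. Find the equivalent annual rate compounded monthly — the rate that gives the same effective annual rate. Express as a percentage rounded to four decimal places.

10.7983%

EAR under continuous compounding: e^0.1075 − 1 = 0.113491.
Solve (1 + r/12)^12 = 1.113491: r/12 = 1.113491^(1/12) − 1 = 0.008999, so r = 0.107983 = 10.7983%.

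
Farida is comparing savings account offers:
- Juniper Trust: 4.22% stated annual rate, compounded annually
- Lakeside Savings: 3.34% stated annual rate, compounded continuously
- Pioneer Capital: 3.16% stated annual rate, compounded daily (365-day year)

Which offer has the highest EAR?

Juniper Trust: compounded annually, EAR = 4.220%
Lakeside Savings: e^0.0334 − 1 = 3.396%
Pioneer Capital: (1 + 0.0316/365)^365 − 1 = 3.210%
The highest effective annual rate is Juniper Trust at 4.220%.

Juniper Trust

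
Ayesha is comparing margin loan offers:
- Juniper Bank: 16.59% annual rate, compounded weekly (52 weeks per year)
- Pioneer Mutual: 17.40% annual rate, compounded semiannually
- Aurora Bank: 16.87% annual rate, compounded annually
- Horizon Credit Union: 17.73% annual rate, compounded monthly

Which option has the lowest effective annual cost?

Juniper Bank: (1 + 0.1659/52)^52 − 1 = 18.014%
Pioneer Mutual: (1 + 0.1740/2)^2 − 1 = 18.157%
Aurora Bank: compounded annually, EAR = 16.870%
Horizon Credit Union: (1 + 0.1773/12)^12 − 1 = 19.244%
The lowest effective annual rate is Aurora Bank at 16.870%.

Aurora Bank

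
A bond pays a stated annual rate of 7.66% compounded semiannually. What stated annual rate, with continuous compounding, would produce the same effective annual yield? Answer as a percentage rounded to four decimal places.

7.5170%

EAR = (1 + 0.0766/2)^2 − 1 = 0.078067.
Equivalent continuous rate: r = ln(1 + 0.078067) = 0.075170 = 7.5170%.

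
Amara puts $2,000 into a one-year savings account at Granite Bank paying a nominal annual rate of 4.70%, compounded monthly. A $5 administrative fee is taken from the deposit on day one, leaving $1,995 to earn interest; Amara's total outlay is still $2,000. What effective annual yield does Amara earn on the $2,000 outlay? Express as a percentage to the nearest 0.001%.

4.541%

Value after one year: 1,995 × (1 + 0.0470/12)^12 = 1,995 × 1.048026 = $2,090.81.
Effective yield on the $2,000 outlay: 2,090.81 / 2,000 − 1 = 0.045406 = 4.541%.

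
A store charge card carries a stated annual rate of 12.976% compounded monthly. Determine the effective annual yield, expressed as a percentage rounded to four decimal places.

EAR = (1 + 0.12976/12)^12 − 1.
= (1 + 0.010813)^12 − 1 = 1.137762 − 1 = 13.7762%.

13.7762%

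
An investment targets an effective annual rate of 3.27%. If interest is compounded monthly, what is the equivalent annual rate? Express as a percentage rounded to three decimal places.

(1 + r/12)^12 − 1 = 0.0327, so 1 + r/12 = 1.0327^(1/12).
r/12 = 0.002685, so r = 0.032220 = 3.222%.

3.222%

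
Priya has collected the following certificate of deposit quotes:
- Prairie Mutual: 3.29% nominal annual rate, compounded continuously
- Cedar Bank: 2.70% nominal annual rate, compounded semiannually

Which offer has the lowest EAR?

Prairie Mutual: e^0.0329 − 1 = 3.345%
Cedar Bank: (1 + 0.0270/2)^2 − 1 = 2.718%
The lowest effective annual rate is Cedar Bank at 2.718%.

Cedar Bank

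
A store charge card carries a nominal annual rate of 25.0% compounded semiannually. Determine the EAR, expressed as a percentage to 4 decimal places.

EAR = (1 + 0.250/2)^2 − 1.
= (1 + 0.125000)^2 − 1 = 1.265625 − 1 = 26.5625%.

26.5625%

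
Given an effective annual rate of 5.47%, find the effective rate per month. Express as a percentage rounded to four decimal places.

The per-month rate i satisfies (1 + i)^12 = 1 + 0.0547.
i = 1.0547^(1/12) − 1 = 0.0044479 = 0.4448%.

0.4448%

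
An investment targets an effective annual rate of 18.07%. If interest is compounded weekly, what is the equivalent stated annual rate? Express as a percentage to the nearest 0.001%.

(1 + r/52)^52 − 1 = 0.1807, so 1 + r/52 = 1.1807^(1/52).
r/52 = 0.003199, so r = 0.166373 = 16.637%.

16.637%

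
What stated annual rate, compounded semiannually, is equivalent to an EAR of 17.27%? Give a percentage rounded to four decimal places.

(1 + r/2)^2 − 1 = 0.1727, so 1 + r/2 = 1.1727^(1/2).
r/2 = 0.082913, so r = 0.165825 = 16.5825%.

16.5825%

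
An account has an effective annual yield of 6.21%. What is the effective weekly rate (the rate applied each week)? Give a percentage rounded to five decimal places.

0.11593%

The per-week rate i satisfies (1 + i)^52 = 1 + 0.0621.
i = 1.0621^(1/52) − 1 = 0.0011593 = 0.11593%.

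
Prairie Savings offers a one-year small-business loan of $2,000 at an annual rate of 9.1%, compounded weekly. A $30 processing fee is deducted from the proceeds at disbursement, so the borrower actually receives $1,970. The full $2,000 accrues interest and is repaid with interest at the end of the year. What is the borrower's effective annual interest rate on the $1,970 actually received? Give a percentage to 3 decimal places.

11.186%

Amount owed after one year: 2,000 × (1 + 0.091/52)^52 = 2,000 × 1.095182 = $2,190.36.
Effective rate on net proceeds: 2,190.36 / 1,970 − 1 = 0.111860 = 11.186%.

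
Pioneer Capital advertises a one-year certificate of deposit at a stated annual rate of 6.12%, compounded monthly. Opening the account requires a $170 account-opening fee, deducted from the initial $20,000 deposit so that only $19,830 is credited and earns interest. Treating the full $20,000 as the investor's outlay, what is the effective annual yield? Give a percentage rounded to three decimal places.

5.391%

Value after one year: 19,830 × (1 + 0.0612/12)^12 = 19,830 × 1.062946 = $21,078.22.
Effective yield on the $20,000 outlay: 21,078.22 / 20,000 − 1 = 0.053911 = 5.391%.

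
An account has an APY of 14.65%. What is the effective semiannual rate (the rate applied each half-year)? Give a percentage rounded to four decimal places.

7.0747%

The per-half-year rate i satisfies (1 + i)^2 = 1 + 0.1465.
i = 1.1465^(1/2) − 1 = 0.0707474 = 7.0747%.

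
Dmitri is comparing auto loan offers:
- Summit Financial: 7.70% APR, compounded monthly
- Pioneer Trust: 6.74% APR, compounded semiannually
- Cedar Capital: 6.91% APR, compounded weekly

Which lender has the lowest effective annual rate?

Pioneer Trust

Summit Financial: (1 + 0.0770/12)^12 − 1 = 7.978%
Pioneer Trust: (1 + 0.0674/2)^2 − 1 = 6.854%
Cedar Capital: (1 + 0.0691/52)^52 − 1 = 7.149%
The lowest effective annual rate is Pioneer Trust at 6.854%.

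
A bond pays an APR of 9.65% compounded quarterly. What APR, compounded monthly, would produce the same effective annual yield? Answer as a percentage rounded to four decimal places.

EAR = (1 + 0.0965/4)^4 − 1 = 0.100049.
Solve (1 + r/12)^12 = 1.100049: r/12 = 1.100049^(1/12) − 1 = 0.007978, so r = 0.095734 = 9.5734%.

9.5734%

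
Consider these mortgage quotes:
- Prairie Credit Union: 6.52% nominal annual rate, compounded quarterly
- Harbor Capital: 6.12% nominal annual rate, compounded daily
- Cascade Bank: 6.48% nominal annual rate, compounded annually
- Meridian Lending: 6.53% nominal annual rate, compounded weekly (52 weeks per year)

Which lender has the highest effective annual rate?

Prairie Credit Union: (1 + 0.0652/4)^4 − 1 = 6.681%
Harbor Capital: (1 + 0.0612/365)^365 − 1 = 6.311%
Cascade Bank: compounded annually, EAR = 6.480%
Meridian Lending: (1 + 0.0653/52)^52 − 1 = 6.744%
The highest effective annual rate is Meridian Lending at 6.744%.

Meridian Lending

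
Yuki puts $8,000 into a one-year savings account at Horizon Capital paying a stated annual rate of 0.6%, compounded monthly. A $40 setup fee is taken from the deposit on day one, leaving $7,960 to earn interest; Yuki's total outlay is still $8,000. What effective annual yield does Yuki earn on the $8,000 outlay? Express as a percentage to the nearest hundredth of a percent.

Value after one year: 7,960 × (1 + 0.006/12)^12 = 7,960 × 1.006017 = $8,007.89.
Effective yield on the $8,000 outlay: 8,007.89 / 8,000 − 1 = 0.000986 = 0.10%.

0.10%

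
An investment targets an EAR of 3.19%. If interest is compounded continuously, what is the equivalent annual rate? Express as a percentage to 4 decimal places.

3.1402%

Continuous: nominal r satisfies e^r − 1 = 0.0319.
r = ln(1 + 0.0319) = ln(1.0319) = 0.031402 = 3.1402%.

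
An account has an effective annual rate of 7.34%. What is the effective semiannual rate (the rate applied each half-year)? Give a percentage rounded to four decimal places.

The per-half-year rate i satisfies (1 + i)^2 = 1 + 0.0734.
i = 1.0734^(1/2) − 1 = 0.0360502 = 3.6050%.

3.6050%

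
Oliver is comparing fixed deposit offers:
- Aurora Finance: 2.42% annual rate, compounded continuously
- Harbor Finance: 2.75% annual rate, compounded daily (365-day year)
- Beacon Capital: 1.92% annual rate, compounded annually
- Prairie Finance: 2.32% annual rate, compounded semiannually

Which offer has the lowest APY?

Aurora Finance: e^0.0242 − 1 = 2.450%
Harbor Finance: (1 + 0.0275/365)^365 − 1 = 2.788%
Beacon Capital: compounded annually, EAR = 1.920%
Prairie Finance: (1 + 0.0232/2)^2 − 1 = 2.333%
The lowest effective annual rate is Beacon Capital at 1.920%.

Beacon Capital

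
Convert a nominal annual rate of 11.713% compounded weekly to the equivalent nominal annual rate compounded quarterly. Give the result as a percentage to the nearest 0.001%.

11.873%

EAR = (1 + 0.11713/52)^52 − 1 = 0.124117.
Solve (1 + r/4)^4 = 1.124117: r/4 = 1.124117^(1/4) − 1 = 0.029682, so r = 0.118726 = 11.873%.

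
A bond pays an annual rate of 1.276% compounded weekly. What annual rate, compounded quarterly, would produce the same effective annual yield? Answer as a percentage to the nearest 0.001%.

EAR = (1 + 0.01276/52)^52 − 1 = 0.012840.
Solve (1 + r/4)^4 = 1.012840: r/4 = 1.012840^(1/4) − 1 = 0.003195, so r = 0.012779 = 1.278%.

1.278%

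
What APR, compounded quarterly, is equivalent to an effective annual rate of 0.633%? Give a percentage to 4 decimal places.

0.6315%

(1 + r/4)^4 − 1 = 0.00633, so 1 + r/4 = 1.00633^(1/4).
r/4 = 0.001579, so r = 0.006315 = 0.6315%.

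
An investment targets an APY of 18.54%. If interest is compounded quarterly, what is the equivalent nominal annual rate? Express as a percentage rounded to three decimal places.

17.375%

(1 + r/4)^4 − 1 = 0.1854, so 1 + r/4 = 1.1854^(1/4).
r/4 = 0.043437, so r = 0.173748 = 17.375%.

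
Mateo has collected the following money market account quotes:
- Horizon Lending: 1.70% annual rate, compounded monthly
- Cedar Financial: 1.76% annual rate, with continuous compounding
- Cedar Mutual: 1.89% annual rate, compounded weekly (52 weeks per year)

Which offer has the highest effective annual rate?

Cedar Mutual

Horizon Lending: (1 + 0.0170/12)^12 − 1 = 1.713%
Cedar Financial: e^0.0176 − 1 = 1.776%
Cedar Mutual: (1 + 0.0189/52)^52 − 1 = 1.908%
The highest effective annual rate is Cedar Mutual at 1.908%.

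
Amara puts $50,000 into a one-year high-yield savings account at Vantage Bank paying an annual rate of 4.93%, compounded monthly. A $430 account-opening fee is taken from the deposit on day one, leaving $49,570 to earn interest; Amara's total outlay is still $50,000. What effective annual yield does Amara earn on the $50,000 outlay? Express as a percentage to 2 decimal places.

4.14%

Value after one year: 49,570 × (1 + 0.0493/12)^12 = 49,570 × 1.050429 = $52,069.78.
Effective yield on the $50,000 outlay: 52,069.78 / 50,000 − 1 = 0.041396 = 4.14%.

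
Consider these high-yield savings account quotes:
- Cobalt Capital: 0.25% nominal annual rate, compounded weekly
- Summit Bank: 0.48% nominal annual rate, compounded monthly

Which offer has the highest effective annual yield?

Cobalt Capital: (1 + 0.0025/52)^52 − 1 = 0.250%
Summit Bank: (1 + 0.0048/12)^12 − 1 = 0.481%
The highest effective annual rate is Summit Bank at 0.481%.

Summit Bank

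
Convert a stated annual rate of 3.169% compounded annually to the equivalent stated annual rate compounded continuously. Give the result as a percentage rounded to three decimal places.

3.120%

Compounded annually, EAR = nominal = 0.031690.
Equivalent continuous rate: r = ln(1 + 0.031690) = 0.031198 = 3.120%.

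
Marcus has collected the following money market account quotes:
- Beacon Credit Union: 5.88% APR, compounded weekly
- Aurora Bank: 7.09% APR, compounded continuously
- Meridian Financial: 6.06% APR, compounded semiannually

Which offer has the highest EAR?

Beacon Credit Union: (1 + 0.0588/52)^52 − 1 = 6.053%
Aurora Bank: e^0.0709 − 1 = 7.347%
Meridian Financial: (1 + 0.0606/2)^2 − 1 = 6.152%
The highest effective annual rate is Aurora Bank at 7.347%.

Aurora Bank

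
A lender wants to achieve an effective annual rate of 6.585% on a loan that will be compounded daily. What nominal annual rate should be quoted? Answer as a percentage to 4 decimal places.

6.3778%

(1 + r/365)^365 − 1 = 0.06585, so 1 + r/365 = 1.06585^(1/365).
r/365 = 0.000175, so r = 0.063778 = 6.3778%.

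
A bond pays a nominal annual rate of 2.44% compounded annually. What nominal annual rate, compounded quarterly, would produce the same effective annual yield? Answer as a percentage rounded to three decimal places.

Compounded annually, EAR = nominal = 0.024400.
Solve (1 + r/4)^4 = 1.024400: r/4 = 1.024400^(1/4) − 1 = 0.006045, so r = 0.024180 = 2.418%.

2.418%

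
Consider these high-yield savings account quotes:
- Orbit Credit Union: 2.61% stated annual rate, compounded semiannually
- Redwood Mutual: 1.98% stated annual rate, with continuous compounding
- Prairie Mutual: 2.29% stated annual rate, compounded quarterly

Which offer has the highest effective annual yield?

Orbit Credit Union: (1 + 0.0261/2)^2 − 1 = 2.627%
Redwood Mutual: e^0.0198 − 1 = 2.000%
Prairie Mutual: (1 + 0.0229/4)^4 − 1 = 2.310%
The highest effective annual rate is Orbit Credit Union at 2.627%.

Orbit Credit Union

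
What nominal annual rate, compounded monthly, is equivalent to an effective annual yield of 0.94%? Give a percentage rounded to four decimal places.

0.9360%

(1 + r/12)^12 − 1 = 0.0094, so 1 + r/12 = 1.0094^(1/12).
r/12 = 0.000780, so r = 0.009360 = 0.9360%.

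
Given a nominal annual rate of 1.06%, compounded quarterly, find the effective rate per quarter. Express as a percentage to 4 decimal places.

0.2650%

With a nominal annual rate compounded quarterly, the periodic rate is the nominal rate divided by 4.
i = 0.0106 / 4 = 0.0026500 = 0.2650%.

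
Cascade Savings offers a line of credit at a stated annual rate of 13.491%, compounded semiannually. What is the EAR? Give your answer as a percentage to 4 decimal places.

13.9460%

EAR = (1 + 0.13491/2)^2 − 1.
= (1 + 0.067455)^2 − 1 = 1.139460 − 1 = 13.9460%.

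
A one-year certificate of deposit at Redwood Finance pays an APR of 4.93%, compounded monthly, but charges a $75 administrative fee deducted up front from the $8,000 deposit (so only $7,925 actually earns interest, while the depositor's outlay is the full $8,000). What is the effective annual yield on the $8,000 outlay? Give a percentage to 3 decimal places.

4.058%

Value after one year: 7,925 × (1 + 0.0493/12)^12 = 7,925 × 1.050429 = $8,324.65.
Effective yield on the $8,000 outlay: 8,324.65 / 8,000 − 1 = 0.040582 = 4.058%.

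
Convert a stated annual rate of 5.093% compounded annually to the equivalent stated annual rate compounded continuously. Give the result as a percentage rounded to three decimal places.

Compounded annually, EAR = nominal = 0.050930.
Equivalent continuous rate: r = ln(1 + 0.050930) = 0.049675 = 4.968%.

4.968%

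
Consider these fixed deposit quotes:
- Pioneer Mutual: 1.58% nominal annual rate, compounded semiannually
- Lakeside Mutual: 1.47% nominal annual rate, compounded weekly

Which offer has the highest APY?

Pioneer Mutual

Pioneer Mutual: (1 + 0.0158/2)^2 − 1 = 1.586%
Lakeside Mutual: (1 + 0.0147/52)^52 − 1 = 1.481%
The highest effective annual rate is Pioneer Mutual at 1.586%.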